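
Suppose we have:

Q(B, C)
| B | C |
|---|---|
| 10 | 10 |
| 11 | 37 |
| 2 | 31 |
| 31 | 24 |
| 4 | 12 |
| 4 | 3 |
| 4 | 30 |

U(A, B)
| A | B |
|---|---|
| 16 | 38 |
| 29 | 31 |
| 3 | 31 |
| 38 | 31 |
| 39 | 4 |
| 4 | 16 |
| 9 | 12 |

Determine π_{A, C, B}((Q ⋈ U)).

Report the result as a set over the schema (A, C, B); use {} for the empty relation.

Joining Q and U on B yields {(31, 24, 29), (31, 24, 3), (31, 24, 38), (4, 12, 39), (4, 3, 39), (4, 30, 39)}.
Keep only column(s) A, C, B: {(29, 24, 31), (3, 24, 31), (38, 24, 31), (39, 12, 4), (39, 3, 4), (39, 30, 4)}

{(29, 24, 31), (3, 24, 31), (38, 24, 31), (39, 12, 4), (39, 3, 4), (39, 30, 4)}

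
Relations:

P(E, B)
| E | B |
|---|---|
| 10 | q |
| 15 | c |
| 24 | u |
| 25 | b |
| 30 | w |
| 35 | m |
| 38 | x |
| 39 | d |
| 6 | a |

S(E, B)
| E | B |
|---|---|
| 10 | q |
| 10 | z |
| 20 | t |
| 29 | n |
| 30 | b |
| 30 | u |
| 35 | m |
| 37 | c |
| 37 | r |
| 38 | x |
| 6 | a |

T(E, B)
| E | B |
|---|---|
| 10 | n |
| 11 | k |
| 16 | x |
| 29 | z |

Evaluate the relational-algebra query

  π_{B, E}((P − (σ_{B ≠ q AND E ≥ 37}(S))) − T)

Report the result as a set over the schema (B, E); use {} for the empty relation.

Selection B ≠ q AND E ≥ 37: {(37, c), (37, r), (38, x)}
Taking the difference: {(10, q), (15, c), (24, u), (25, b), (30, w), (35, m), (39, d), (6, a)}
Taking the difference: {(10, q), (15, c), (24, u), (25, b), (30, w), (35, m), (39, d), (6, a)}
Keep only column(s) B, E: {(a, 6), (b, 25), (c, 15), (d, 39), (m, 35), (q, 10), (u, 24), (w, 30)}

{(a, 6), (b, 25), (c, 15), (d, 39), (m, 35), (q, 10), (u, 24), (w, 30)}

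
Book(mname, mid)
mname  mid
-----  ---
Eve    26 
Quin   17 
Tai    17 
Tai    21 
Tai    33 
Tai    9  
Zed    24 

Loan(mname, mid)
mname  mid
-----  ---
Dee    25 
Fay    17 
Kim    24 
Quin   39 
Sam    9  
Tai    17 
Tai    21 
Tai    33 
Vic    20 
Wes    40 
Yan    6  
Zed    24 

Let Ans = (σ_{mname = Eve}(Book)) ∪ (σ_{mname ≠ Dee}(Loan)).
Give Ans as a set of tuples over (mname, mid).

Filtering on mname = Eve leaves {(Eve, 26)}.
Filtering on mname ≠ Dee leaves {(Fay, 17), (Kim, 24), (Quin, 39), (Sam, 9), (Tai, 17), (Tai, 21), (Tai, 33), (Vic, 20), (Wes, 40), (Yan, 6), (Zed, 24)}.
Set union of the two operands is {(Eve, 26), (Fay, 17), (Kim, 24), (Quin, 39), (Sam, 9), (Tai, 17), (Tai, 21), (Tai, 33), (Vic, 20), (Wes, 40), (Yan, 6), (Zed, 24)}.

{(Eve, 26), (Fay, 17), (Kim, 24), (Quin, 39), (Sam, 9), (Tai, 17), (Tai, 21), (Tai, 33), (Vic, 20), (Wes, 40), (Yan, 6), (Zed, 24)}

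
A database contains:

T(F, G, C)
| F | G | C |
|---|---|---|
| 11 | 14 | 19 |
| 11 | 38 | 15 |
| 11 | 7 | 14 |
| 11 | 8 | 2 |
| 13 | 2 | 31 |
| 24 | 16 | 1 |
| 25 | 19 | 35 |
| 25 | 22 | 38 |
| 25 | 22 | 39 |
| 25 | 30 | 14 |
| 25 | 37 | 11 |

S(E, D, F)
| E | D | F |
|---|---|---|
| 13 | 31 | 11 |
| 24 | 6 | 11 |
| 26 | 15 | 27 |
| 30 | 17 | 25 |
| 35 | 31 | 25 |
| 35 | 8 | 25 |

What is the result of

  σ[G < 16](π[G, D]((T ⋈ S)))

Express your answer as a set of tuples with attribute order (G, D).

T ⋈ S (natural join on F): {(11, 14, 19, 13, 31), (11, 14, 19, 24, 6), (11, 38, 15, 13, 31), (11, 38, 15, 24, 6), (11, 7, 14, 13, 31), (11, 7, 14, 24, 6), (11, 8, 2, 13, 31), (11, 8, 2, 24, 6), (25, 19, 35, 30, 17), (25, 19, 35, 35, 31), (25, 19, 35, 35, 8), (25, 22, 38, 30, 17), (25, 22, 38, 35, 31), (25, 22, 38, 35, 8), (25, 22, 39, 30, 17), (25, 22, 39, 35, 31), (25, 22, 39, 35, 8), (25, 30, 14, 30, 17), (25, 30, 14, 35, 31), (25, 30, 14, 35, 8), (25, 37, 11, 30, 17), (25, 37, 11, 35, 31), (25, 37, 11, 35, 8)}
Projecting to G, D (3 duplicate(s) eliminated): {(14, 31), (14, 6), (19, 17), (19, 31), (19, 8), (22, 17), (22, 31), (22, 8), (30, 17), (30, 31), (30, 8), (37, 17), (37, 31), (37, 8), (38, 31), (38, 6), (7, 31), (7, 6), (8, 31), (8, 6)}
Apply σ_{G < 16}; surviving tuples: {(14, 31), (14, 6), (7, 31), (7, 6), (8, 31), (8, 6)}

{(14, 31), (14, 6), (7, 31), (7, 6), (8, 31), (8, 6)}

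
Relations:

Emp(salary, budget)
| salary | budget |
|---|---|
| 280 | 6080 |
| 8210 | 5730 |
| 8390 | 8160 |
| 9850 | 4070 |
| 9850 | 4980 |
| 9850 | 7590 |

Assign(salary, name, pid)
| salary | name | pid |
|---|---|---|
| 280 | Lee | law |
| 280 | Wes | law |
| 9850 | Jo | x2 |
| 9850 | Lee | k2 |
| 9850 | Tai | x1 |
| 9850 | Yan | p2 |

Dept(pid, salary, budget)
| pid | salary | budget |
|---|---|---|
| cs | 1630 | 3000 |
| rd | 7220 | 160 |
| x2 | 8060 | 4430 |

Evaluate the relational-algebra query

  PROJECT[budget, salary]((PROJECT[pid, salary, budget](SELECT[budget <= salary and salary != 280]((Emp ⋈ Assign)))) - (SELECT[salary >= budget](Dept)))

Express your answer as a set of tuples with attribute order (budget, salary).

{(4070, 9850), (4980, 9850), (7590, 9850)}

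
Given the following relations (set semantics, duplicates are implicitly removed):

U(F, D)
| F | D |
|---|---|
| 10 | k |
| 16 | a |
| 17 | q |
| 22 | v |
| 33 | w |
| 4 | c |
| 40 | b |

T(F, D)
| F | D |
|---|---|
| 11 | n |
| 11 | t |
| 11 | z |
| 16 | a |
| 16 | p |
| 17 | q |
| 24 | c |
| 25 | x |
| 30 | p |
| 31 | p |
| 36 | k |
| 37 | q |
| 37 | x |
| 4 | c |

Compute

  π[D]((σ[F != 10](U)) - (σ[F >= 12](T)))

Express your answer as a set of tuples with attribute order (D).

{b, c, v, w}

Selection F != 10: {(16, a), (17, q), (22, v), (33, w), (4, c), (40, b)}
Selection F >= 12: {(16, a), (16, p), (17, q), (24, c), (25, x), (30, p), (31, p), (36, k), (37, q), (37, x)}
Difference: {(16, a), (17, q), (22, v), (33, w), (4, c), (40, b)} with {(16, a), (16, p), (17, q), (24, c), (25, x), (30, p), (31, p), (36, k), (37, q), (37, x)} → {(22, v), (33, w), (4, c), (40, b)}
Keep only column(s) D: {b, c, v, w}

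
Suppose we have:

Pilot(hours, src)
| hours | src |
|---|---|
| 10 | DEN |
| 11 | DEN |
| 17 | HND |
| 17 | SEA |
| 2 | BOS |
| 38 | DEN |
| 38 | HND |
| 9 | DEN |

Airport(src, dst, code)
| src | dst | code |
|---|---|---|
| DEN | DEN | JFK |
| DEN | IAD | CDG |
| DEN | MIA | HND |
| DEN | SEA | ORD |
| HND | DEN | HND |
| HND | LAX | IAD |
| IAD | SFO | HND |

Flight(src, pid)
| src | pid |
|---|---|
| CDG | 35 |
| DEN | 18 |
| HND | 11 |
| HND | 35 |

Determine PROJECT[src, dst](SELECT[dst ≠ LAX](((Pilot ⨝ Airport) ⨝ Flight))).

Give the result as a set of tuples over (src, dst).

Natural join on src: {(10, DEN, DEN, JFK), (10, DEN, IAD, CDG), (10, DEN, MIA, HND), (10, DEN, SEA, ORD), (11, DEN, DEN, JFK), (11, DEN, IAD, CDG), (11, DEN, MIA, HND), (11, DEN, SEA, ORD), (17, HND, DEN, HND), (17, HND, LAX, IAD), (38, DEN, DEN, JFK), (38, DEN, IAD, CDG), (38, DEN, MIA, HND), (38, DEN, SEA, ORD), (38, HND, DEN, HND), (38, HND, LAX, IAD), (9, DEN, DEN, JFK), (9, DEN, IAD, CDG), (9, DEN, MIA, HND), (9, DEN, SEA, ORD)}
Natural join on src: {(10, DEN, DEN, JFK, 18), (10, DEN, IAD, CDG, 18), (10, DEN, MIA, HND, 18), (10, DEN, SEA, ORD, 18), (11, DEN, DEN, JFK, 18), (11, DEN, IAD, CDG, 18), (11, DEN, MIA, HND, 18), (11, DEN, SEA, ORD, 18), (17, HND, DEN, HND, 11), (17, HND, DEN, HND, 35), (17, HND, LAX, IAD, 11), (17, HND, LAX, IAD, 35), (38, DEN, DEN, JFK, 18), (38, DEN, IAD, CDG, 18), (38, DEN, MIA, HND, 18), (38, DEN, SEA, ORD, 18), (38, HND, DEN, HND, 11), (38, HND, DEN, HND, 35), (38, HND, LAX, IAD, 11), (38, HND, LAX, IAD, 35), (9, DEN, DEN, JFK, 18), (9, DEN, IAD, CDG, 18), (9, DEN, MIA, HND, 18), (9, DEN, SEA, ORD, 18)}
Filtering on dst ≠ LAX leaves {(10, DEN, DEN, JFK, 18), (10, DEN, IAD, CDG, 18), (10, DEN, MIA, HND, 18), (10, DEN, SEA, ORD, 18), (11, DEN, DEN, JFK, 18), (11, DEN, IAD, CDG, 18), (11, DEN, MIA, HND, 18), (11, DEN, SEA, ORD, 18), (17, HND, DEN, HND, 11), (17, HND, DEN, HND, 35), (38, DEN, DEN, JFK, 18), (38, DEN, IAD, CDG, 18), (38, DEN, MIA, HND, 18), (38, DEN, SEA, ORD, 18), (38, HND, DEN, HND, 11), (38, HND, DEN, HND, 35), (9, DEN, DEN, JFK, 18), (9, DEN, IAD, CDG, 18), (9, DEN, MIA, HND, 18), (9, DEN, SEA, ORD, 18)}.
Keep only column(s) src, dst (15 duplicate(s) eliminated): {(DEN, DEN), (DEN, IAD), (DEN, MIA), (DEN, SEA), (HND, DEN)}

{(DEN, DEN), (DEN, IAD), (DEN, MIA), (DEN, SEA), (HND, DEN)}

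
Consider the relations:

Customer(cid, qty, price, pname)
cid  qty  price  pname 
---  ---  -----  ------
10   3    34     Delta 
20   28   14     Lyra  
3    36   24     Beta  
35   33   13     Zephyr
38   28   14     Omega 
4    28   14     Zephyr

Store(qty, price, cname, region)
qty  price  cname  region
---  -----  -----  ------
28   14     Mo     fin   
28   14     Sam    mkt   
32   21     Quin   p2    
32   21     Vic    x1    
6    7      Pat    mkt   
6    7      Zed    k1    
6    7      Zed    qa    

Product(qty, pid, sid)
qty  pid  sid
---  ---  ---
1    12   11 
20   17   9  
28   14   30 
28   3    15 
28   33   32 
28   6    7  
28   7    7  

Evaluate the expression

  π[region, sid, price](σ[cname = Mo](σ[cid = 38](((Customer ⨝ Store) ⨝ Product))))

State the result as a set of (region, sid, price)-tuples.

Joining Customer and Store on qty, price yields {(20, 28, 14, Lyra, Mo, fin), (20, 28, 14, Lyra, Sam, mkt), (38, 28, 14, Omega, Mo, fin), (38, 28, 14, Omega, Sam, mkt), (4, 28, 14, Zephyr, Mo, fin), (4, 28, 14, Zephyr, Sam, mkt)}.
Joining (Customer ⨝ Store) and Product on qty yields {(20, 28, 14, Lyra, Mo, fin, 14, 30), (20, 28, 14, Lyra, Mo, fin, 3, 15), (20, 28, 14, Lyra, Mo, fin, 33, 32), (20, 28, 14, Lyra, Mo, fin, 6, 7), (20, 28, 14, Lyra, Mo, fin, 7, 7), (20, 28, 14, Lyra, Sam, mkt, 14, 30), (20, 28, 14, Lyra, Sam, mkt, 3, 15), (20, 28, 14, Lyra, Sam, mkt, 33, 32), (20, 28, 14, Lyra, Sam, mkt, 6, 7), (20, 28, 14, Lyra, Sam, mkt, 7, 7), (38, 28, 14, Omega, Mo, fin, 14, 30), (38, 28, 14, Omega, Mo, fin, 3, 15), (38, 28, 14, Omega, Mo, fin, 33, 32), (38, 28, 14, Omega, Mo, fin, 6, 7), (38, 28, 14, Omega, Mo, fin, 7, 7), (38, 28, 14, Omega, Sam, mkt, 14, 30), (38, 28, 14, Omega, Sam, mkt, 3, 15), (38, 28, 14, Omega, Sam, mkt, 33, 32), (38, 28, 14, Omega, Sam, mkt, 6, 7), (38, 28, 14, Omega, Sam, mkt, 7, 7), (4, 28, 14, Zephyr, Mo, fin, 14, 30), (4, 28, 14, Zephyr, Mo, fin, 3, 15), (4, 28, 14, Zephyr, Mo, fin, 33, 32), (4, 28, 14, Zephyr, Mo, fin, 6, 7), (4, 28, 14, Zephyr, Mo, fin, 7, 7), (4, 28, 14, Zephyr, Sam, mkt, 14, 30), (4, 28, 14, Zephyr, Sam, mkt, 3, 15), (4, 28, 14, Zephyr, Sam, mkt, 33, 32), (4, 28, 14, Zephyr, Sam, mkt, 6, 7), (4, 28, 14, Zephyr, Sam, mkt, 7, 7)}.
Selection cid = 38: {(38, 28, 14, Omega, Mo, fin, 14, 30), (38, 28, 14, Omega, Mo, fin, 3, 15), (38, 28, 14, Omega, Mo, fin, 33, 32), (38, 28, 14, Omega, Mo, fin, 6, 7), (38, 28, 14, Omega, Mo, fin, 7, 7), (38, 28, 14, Omega, Sam, mkt, 14, 30), (38, 28, 14, Omega, Sam, mkt, 3, 15), (38, 28, 14, Omega, Sam, mkt, 33, 32), (38, 28, 14, Omega, Sam, mkt, 6, 7), (38, 28, 14, Omega, Sam, mkt, 7, 7)}
Selection cname = Mo: {(38, 28, 14, Omega, Mo, fin, 14, 30), (38, 28, 14, Omega, Mo, fin, 3, 15), (38, 28, 14, Omega, Mo, fin, 33, 32), (38, 28, 14, Omega, Mo, fin, 6, 7), (38, 28, 14, Omega, Mo, fin, 7, 7)}
π[region, sid, price]: project onto (region, sid, price) (1 duplicate(s) eliminated) → {(fin, 15, 14), (fin, 30, 14), (fin, 32, 14), (fin, 7, 14)}

{(fin, 15, 14), (fin, 30, 14), (fin, 32, 14), (fin, 7, 14)}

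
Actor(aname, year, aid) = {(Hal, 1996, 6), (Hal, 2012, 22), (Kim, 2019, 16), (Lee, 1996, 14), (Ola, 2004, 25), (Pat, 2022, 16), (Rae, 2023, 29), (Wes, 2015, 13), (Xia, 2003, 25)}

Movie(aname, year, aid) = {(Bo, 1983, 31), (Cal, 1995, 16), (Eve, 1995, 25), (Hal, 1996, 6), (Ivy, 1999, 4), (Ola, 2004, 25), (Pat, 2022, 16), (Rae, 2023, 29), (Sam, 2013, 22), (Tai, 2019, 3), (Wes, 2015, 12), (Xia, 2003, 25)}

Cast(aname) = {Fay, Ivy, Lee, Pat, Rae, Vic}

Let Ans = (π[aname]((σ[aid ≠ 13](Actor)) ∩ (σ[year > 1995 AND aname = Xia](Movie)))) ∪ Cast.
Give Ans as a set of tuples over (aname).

σ[aid ≠ 13]: keep tuples satisfying aid ≠ 13 → {(Hal, 1996, 6), (Hal, 2012, 22), (Kim, 2019, 16), (Lee, 1996, 14), (Ola, 2004, 25), (Pat, 2022, 16), (Rae, 2023, 29), (Xia, 2003, 25)}
σ[year > 1995 AND aname = Xia]: keep tuples satisfying year > 1995 AND aname = Xia → {(Xia, 2003, 25)}
Taking the intersection: {(Xia, 2003, 25)}
π_{aname} gives {Xia}.
Taking the union: {Fay, Ivy, Lee, Pat, Rae, Vic, Xia}

{Fay, Ivy, Lee, Pat, Rae, Vic, Xia}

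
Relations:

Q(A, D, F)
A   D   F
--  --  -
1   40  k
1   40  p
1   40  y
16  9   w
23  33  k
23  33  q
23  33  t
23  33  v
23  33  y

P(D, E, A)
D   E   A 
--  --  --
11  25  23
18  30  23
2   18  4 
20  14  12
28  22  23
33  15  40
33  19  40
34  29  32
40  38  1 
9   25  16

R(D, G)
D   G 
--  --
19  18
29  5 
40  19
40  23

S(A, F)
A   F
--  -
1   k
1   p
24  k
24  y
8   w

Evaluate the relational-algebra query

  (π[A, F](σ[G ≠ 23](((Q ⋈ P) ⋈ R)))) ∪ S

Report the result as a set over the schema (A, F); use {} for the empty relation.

{(1, k), (1, p), (1, y), (24, k), (24, y), (8, w)}

Q ⋈ P (natural join on A, D): {(1, 40, k, 38), (1, 40, p, 38), (1, 40, y, 38), (16, 9, w, 25)}
(Q ⋈ P) ⋈ R (natural join on D): {(1, 40, k, 38, 19), (1, 40, k, 38, 23), (1, 40, p, 38, 19), (1, 40, p, 38, 23), (1, 40, y, 38, 19), (1, 40, y, 38, 23)}
Apply σ_{G ≠ 23}; surviving tuples: {(1, 40, k, 38, 19), (1, 40, p, 38, 19), (1, 40, y, 38, 19)}
Projecting to A, F: {(1, k), (1, p), (1, y)}
Set union of the two operands is {(1, k), (1, p), (1, y), (24, k), (24, y), (8, w)}.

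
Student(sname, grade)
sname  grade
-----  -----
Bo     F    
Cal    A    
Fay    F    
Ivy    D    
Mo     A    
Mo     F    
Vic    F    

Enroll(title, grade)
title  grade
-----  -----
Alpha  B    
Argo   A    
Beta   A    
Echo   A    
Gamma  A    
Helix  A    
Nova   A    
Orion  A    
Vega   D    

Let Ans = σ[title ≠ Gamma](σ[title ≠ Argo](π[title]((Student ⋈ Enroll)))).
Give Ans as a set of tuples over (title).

Joining Student and Enroll on grade yields {(Cal, A, Argo), (Cal, A, Beta), (Cal, A, Echo), (Cal, A, Gamma), (Cal, A, Helix), (Cal, A, Nova), (Cal, A, Orion), (Ivy, D, Vega), (Mo, A, Argo), (Mo, A, Beta), (Mo, A, Echo), (Mo, A, Gamma), (Mo, A, Helix), (Mo, A, Nova), (Mo, A, Orion)}.
Keep only column(s) title (7 duplicate(s) eliminated): {Argo, Beta, Echo, Gamma, Helix, Nova, Orion, Vega}
Selection title ≠ Argo: {Beta, Echo, Gamma, Helix, Nova, Orion, Vega}
Selection title ≠ Gamma: {Beta, Echo, Helix, Nova, Orion, Vega}

{Beta, Echo, Helix, Nova, Orion, Vega}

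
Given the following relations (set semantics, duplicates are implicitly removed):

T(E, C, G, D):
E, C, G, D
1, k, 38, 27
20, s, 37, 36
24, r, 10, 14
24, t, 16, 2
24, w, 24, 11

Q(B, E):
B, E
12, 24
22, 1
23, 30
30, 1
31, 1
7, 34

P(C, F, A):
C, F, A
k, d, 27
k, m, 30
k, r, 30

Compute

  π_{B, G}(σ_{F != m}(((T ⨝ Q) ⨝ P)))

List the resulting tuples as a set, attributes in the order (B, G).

Natural join on E: {(1, k, 38, 27, 22), (1, k, 38, 27, 30), (1, k, 38, 27, 31), (24, r, 10, 14, 12), (24, t, 16, 2, 12), (24, w, 24, 11, 12)}
Natural join on C: {(1, k, 38, 27, 22, d, 27), (1, k, 38, 27, 22, m, 30), (1, k, 38, 27, 22, r, 30), (1, k, 38, 27, 30, d, 27), (1, k, 38, 27, 30, m, 30), (1, k, 38, 27, 30, r, 30), (1, k, 38, 27, 31, d, 27), (1, k, 38, 27, 31, m, 30), (1, k, 38, 27, 31, r, 30)}
Filtering on F != m leaves {(1, k, 38, 27, 22, d, 27), (1, k, 38, 27, 22, r, 30), (1, k, 38, 27, 30, d, 27), (1, k, 38, 27, 30, r, 30), (1, k, 38, 27, 31, d, 27), (1, k, 38, 27, 31, r, 30)}.
Projecting to B, G (3 duplicate(s) eliminated): {(22, 38), (30, 38), (31, 38)}

{(22, 38), (30, 38), (31, 38)}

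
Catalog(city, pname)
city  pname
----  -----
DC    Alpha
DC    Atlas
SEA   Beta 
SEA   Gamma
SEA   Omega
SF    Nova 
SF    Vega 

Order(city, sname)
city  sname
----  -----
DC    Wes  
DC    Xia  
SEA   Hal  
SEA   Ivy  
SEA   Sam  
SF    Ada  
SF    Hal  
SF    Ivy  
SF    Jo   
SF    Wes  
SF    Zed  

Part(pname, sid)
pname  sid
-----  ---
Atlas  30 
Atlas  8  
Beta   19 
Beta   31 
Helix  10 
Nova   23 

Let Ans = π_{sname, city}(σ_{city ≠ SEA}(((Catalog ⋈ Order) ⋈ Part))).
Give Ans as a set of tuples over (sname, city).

Natural join on city: {(DC, Alpha, Wes), (DC, Alpha, Xia), (DC, Atlas, Wes), (DC, Atlas, Xia), (SEA, Beta, Hal), (SEA, Beta, Ivy), (SEA, Beta, Sam), (SEA, Gamma, Hal), (SEA, Gamma, Ivy), (SEA, Gamma, Sam), (SEA, Omega, Hal), (SEA, Omega, Ivy), (SEA, Omega, Sam), (SF, Nova, Ada), (SF, Nova, Hal), (SF, Nova, Ivy), (SF, Nova, Jo), (SF, Nova, Wes), (SF, Nova, Zed), (SF, Vega, Ada), (SF, Vega, Hal), (SF, Vega, Ivy), (SF, Vega, Jo), (SF, Vega, Wes), (SF, Vega, Zed)}
Natural join on pname: {(DC, Atlas, Wes, 30), (DC, Atlas, Wes, 8), (DC, Atlas, Xia, 30), (DC, Atlas, Xia, 8), (SEA, Beta, Hal, 19), (SEA, Beta, Hal, 31), (SEA, Beta, Ivy, 19), (SEA, Beta, Ivy, 31), (SEA, Beta, Sam, 19), (SEA, Beta, Sam, 31), (SF, Nova, Ada, 23), (SF, Nova, Hal, 23), (SF, Nova, Ivy, 23), (SF, Nova, Jo, 23), (SF, Nova, Wes, 23), (SF, Nova, Zed, 23)}
Apply σ_{city ≠ SEA}; surviving tuples: {(DC, Atlas, Wes, 30), (DC, Atlas, Wes, 8), (DC, Atlas, Xia, 30), (DC, Atlas, Xia, 8), (SF, Nova, Ada, 23), (SF, Nova, Hal, 23), (SF, Nova, Ivy, 23), (SF, Nova, Jo, 23), (SF, Nova, Wes, 23), (SF, Nova, Zed, 23)}
π[sname, city]: project onto (sname, city) (2 duplicate(s) eliminated) → {(Ada, SF), (Hal, SF), (Ivy, SF), (Jo, SF), (Wes, DC), (Wes, SF), (Xia, DC), (Zed, SF)}

{(Ada, SF), (Hal, SF), (Ivy, SF), (Jo, SF), (Wes, DC), (Wes, SF), (Xia, DC), (Zed, SF)}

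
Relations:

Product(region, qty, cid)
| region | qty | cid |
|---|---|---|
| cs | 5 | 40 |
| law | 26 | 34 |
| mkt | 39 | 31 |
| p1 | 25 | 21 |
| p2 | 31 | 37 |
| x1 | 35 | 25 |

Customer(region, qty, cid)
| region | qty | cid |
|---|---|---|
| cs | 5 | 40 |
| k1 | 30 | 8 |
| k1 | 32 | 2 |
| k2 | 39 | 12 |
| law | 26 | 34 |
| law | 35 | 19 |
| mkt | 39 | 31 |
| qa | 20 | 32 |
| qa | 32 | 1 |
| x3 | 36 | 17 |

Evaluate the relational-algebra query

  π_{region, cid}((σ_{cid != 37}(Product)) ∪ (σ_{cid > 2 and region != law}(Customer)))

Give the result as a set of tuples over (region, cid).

{(cs, 40), (k1, 8), (k2, 12), (law, 34), (mkt, 31), (p1, 21), (qa, 32), (x1, 25), (x3, 17)}

Filtering on cid != 37 leaves {(cs, 5, 40), (law, 26, 34), (mkt, 39, 31), (p1, 25, 21), (x1, 35, 25)}.
Filtering on cid > 2 and region != law leaves {(cs, 5, 40), (k1, 30, 8), (k2, 39, 12), (mkt, 39, 31), (qa, 20, 32), (x3, 36, 17)}.
Set union of the two operands is {(cs, 5, 40), (k1, 30, 8), (k2, 39, 12), (law, 26, 34), (mkt, 39, 31), (p1, 25, 21), (qa, 20, 32), (x1, 35, 25), (x3, 36, 17)}.
π_{region, cid} gives {(cs, 40), (k1, 8), (k2, 12), (law, 34), (mkt, 31), (p1, 21), (qa, 32), (x1, 25), (x3, 17)}.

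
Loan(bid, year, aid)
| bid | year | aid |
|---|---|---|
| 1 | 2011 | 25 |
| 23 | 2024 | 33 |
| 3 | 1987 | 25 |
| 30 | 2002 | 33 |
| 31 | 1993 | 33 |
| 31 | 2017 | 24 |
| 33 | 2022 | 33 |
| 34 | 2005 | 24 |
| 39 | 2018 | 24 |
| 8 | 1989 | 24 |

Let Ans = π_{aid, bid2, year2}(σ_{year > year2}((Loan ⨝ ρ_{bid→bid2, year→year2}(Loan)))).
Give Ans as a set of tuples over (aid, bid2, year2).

ρ[bid→bid2, year→year2]: schema becomes (bid2, year2, aid); tuples unchanged.
Loan ⋈ ρ_{bid→bid2, year→year2}(Loan) (natural join on aid): {(1, 2011, 25, 1, 2011), (1, 2011, 25, 3, 1987), (23, 2024, 33, 23, 2024), (23, 2024, 33, 30, 2002), (23, 2024, 33, 31, 1993), (23, 2024, 33, 33, 2022), (3, 1987, 25, 1, 2011), (3, 1987, 25, 3, 1987), (30, 2002, 33, 23, 2024), (30, 2002, 33, 30, 2002), (30, 2002, 33, 31, 1993), (30, 2002, 33, 33, 2022), (31, 1993, 33, 23, 2024), (31, 1993, 33, 30, 2002), (31, 1993, 33, 31, 1993), (31, 1993, 33, 33, 2022), (31, 2017, 24, 31, 2017), (31, 2017, 24, 34, 2005), (31, 2017, 24, 39, 2018), (31, 2017, 24, 8, 1989), (33, 2022, 33, 23, 2024), (33, 2022, 33, 30, 2002), (33, 2022, 33, 31, 1993), (33, 2022, 33, 33, 2022), (34, 2005, 24, 31, 2017), (34, 2005, 24, 34, 2005), (34, 2005, 24, 39, 2018), (34, 2005, 24, 8, 1989), (39, 2018, 24, 31, 2017), (39, 2018, 24, 34, 2005), (39, 2018, 24, 39, 2018), (39, 2018, 24, 8, 1989), (8, 1989, 24, 31, 2017), (8, 1989, 24, 34, 2005), (8, 1989, 24, 39, 2018), (8, 1989, 24, 8, 1989)}
Selection year > year2: {(1, 2011, 25, 3, 1987), (23, 2024, 33, 30, 2002), (23, 2024, 33, 31, 1993), (23, 2024, 33, 33, 2022), (30, 2002, 33, 31, 1993), (31, 2017, 24, 34, 2005), (31, 2017, 24, 8, 1989), (33, 2022, 33, 30, 2002), (33, 2022, 33, 31, 1993), (34, 2005, 24, 8, 1989), (39, 2018, 24, 31, 2017), (39, 2018, 24, 34, 2005), (39, 2018, 24, 8, 1989)}
Keep only column(s) aid, bid2, year2 (6 duplicate(s) eliminated): {(24, 31, 2017), (24, 34, 2005), (24, 8, 1989), (25, 3, 1987), (33, 30, 2002), (33, 31, 1993), (33, 33, 2022)}

{(24, 31, 2017), (24, 34, 2005), (24, 8, 1989), (25, 3, 1987), (33, 30, 2002), (33, 31, 1993), (33, 33, 2022)}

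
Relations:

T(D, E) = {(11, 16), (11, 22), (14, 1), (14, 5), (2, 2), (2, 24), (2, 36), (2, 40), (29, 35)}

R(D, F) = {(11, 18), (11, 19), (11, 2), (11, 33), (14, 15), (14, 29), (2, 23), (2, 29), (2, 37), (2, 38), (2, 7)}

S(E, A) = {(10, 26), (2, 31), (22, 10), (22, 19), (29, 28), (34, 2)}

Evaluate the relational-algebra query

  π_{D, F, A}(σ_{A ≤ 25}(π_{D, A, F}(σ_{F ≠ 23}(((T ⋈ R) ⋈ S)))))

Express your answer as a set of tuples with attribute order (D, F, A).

{(11, 18, 10), (11, 18, 19), (11, 19, 10), (11, 19, 19), (11, 2, 10), (11, 2, 19), (11, 33, 10), (11, 33, 19)}

T ⋈ R (natural join on D): {(11, 16, 18), (11, 16, 19), (11, 16, 2), (11, 16, 33), (11, 22, 18), (11, 22, 19), (11, 22, 2), (11, 22, 33), (14, 1, 15), (14, 1, 29), (14, 5, 15), (14, 5, 29), (2, 2, 23), (2, 2, 29), (2, 2, 37), (2, 2, 38), (2, 2, 7), (2, 24, 23), (2, 24, 29), (2, 24, 37), (2, 24, 38), (2, 24, 7), (2, 36, 23), (2, 36, 29), (2, 36, 37), (2, 36, 38), (2, 36, 7), (2, 40, 23), (2, 40, 29), (2, 40, 37), (2, 40, 38), (2, 40, 7)}
(T ⋈ R) ⋈ S (natural join on E): {(11, 22, 18, 10), (11, 22, 18, 19), (11, 22, 19, 10), (11, 22, 19, 19), (11, 22, 2, 10), (11, 22, 2, 19), (11, 22, 33, 10), (11, 22, 33, 19), (2, 2, 23, 31), (2, 2, 29, 31), (2, 2, 37, 31), (2, 2, 38, 31), (2, 2, 7, 31)}
Filtering on F ≠ 23 leaves {(11, 22, 18, 10), (11, 22, 18, 19), (11, 22, 19, 10), (11, 22, 19, 19), (11, 22, 2, 10), (11, 22, 2, 19), (11, 22, 33, 10), (11, 22, 33, 19), (2, 2, 29, 31), (2, 2, 37, 31), (2, 2, 38, 31), (2, 2, 7, 31)}.
π_{D, A, F} gives {(11, 10, 18), (11, 10, 19), (11, 10, 2), (11, 10, 33), (11, 19, 18), (11, 19, 19), (11, 19, 2), (11, 19, 33), (2, 31, 29), (2, 31, 37), (2, 31, 38), (2, 31, 7)}.
Filtering on A ≤ 25 leaves {(11, 10, 18), (11, 10, 19), (11, 10, 2), (11, 10, 33), (11, 19, 18), (11, 19, 19), (11, 19, 2), (11, 19, 33)}.
π_{D, F, A} gives {(11, 18, 10), (11, 18, 19), (11, 19, 10), (11, 19, 19), (11, 2, 10), (11, 2, 19), (11, 33, 10), (11, 33, 19)}.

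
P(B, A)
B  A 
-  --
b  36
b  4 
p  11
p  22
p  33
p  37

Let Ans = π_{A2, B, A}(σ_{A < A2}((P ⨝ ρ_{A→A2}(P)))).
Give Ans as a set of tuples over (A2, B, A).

{(22, p, 11), (33, p, 11), (33, p, 22), (36, b, 4), (37, p, 11), (37, p, 22), (37, p, 33)}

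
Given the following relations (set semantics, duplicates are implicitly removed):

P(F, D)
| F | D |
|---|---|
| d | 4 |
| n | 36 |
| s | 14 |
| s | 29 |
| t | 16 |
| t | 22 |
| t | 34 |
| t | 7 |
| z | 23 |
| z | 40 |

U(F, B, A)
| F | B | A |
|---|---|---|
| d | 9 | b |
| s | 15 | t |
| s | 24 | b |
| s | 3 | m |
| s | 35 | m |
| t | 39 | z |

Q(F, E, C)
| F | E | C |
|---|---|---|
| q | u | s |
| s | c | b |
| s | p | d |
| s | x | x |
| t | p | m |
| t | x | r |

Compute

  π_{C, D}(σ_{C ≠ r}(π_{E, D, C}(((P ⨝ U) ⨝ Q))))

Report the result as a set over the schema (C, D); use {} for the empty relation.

{(b, 14), (b, 29), (d, 14), (d, 29), (m, 16), (m, 22), (m, 34), (m, 7), (x, 14), (x, 29)}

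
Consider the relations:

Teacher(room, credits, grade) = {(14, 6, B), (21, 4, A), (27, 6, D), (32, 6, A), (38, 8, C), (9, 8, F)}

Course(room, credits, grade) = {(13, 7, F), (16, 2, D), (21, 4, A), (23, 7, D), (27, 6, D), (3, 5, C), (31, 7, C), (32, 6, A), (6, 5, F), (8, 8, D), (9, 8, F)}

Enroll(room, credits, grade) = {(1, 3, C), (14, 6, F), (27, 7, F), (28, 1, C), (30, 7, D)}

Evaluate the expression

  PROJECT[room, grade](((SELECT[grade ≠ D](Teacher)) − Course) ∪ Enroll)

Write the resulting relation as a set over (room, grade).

Selection grade ≠ D: {(14, 6, B), (21, 4, A), (32, 6, A), (38, 8, C), (9, 8, F)}
Difference: {(14, 6, B), (21, 4, A), (32, 6, A), (38, 8, C), (9, 8, F)} with {(13, 7, F), (16, 2, D), (21, 4, A), (23, 7, D), (27, 6, D), (3, 5, C), (31, 7, C), (32, 6, A), (6, 5, F), (8, 8, D), (9, 8, F)} → {(14, 6, B), (38, 8, C)}
Union: {(14, 6, B), (38, 8, C)} with {(1, 3, C), (14, 6, F), (27, 7, F), (28, 1, C), (30, 7, D)} → {(1, 3, C), (14, 6, B), (14, 6, F), (27, 7, F), (28, 1, C), (30, 7, D), (38, 8, C)}
Projecting to room, grade: {(1, C), (14, B), (14, F), (27, F), (28, C), (30, D), (38, C)}

{(1, C), (14, B), (14, F), (27, F), (28, C), (30, D), (38, C)}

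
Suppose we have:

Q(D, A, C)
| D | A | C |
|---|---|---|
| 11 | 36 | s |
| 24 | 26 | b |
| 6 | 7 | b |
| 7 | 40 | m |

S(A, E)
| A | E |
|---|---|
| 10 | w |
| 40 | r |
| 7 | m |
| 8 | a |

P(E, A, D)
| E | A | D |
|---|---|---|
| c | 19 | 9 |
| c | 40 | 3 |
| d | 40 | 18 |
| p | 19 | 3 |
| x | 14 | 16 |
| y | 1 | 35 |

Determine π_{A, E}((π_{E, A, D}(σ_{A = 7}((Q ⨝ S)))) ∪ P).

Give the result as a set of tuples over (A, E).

{(1, y), (14, x), (19, c), (19, p), (40, c), (40, d), (7, m)}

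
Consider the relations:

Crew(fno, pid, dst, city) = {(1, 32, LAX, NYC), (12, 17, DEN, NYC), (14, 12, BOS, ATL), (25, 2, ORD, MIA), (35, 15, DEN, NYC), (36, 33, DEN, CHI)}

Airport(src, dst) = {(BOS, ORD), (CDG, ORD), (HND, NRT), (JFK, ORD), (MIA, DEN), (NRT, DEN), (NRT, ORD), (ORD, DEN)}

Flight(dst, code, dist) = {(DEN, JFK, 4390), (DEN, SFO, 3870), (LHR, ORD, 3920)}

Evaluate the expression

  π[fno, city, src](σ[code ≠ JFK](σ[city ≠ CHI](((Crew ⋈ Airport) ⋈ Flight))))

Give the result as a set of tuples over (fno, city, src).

{(12, NYC, MIA), (12, NYC, NRT), (12, NYC, ORD), (35, NYC, MIA), (35, NYC, NRT), (35, NYC, ORD)}

Crew ⋈ Airport (natural join on dst): {(12, 17, DEN, NYC, MIA), (12, 17, DEN, NYC, NRT), (12, 17, DEN, NYC, ORD), (25, 2, ORD, MIA, BOS), (25, 2, ORD, MIA, CDG), (25, 2, ORD, MIA, JFK), (25, 2, ORD, MIA, NRT), (35, 15, DEN, NYC, MIA), (35, 15, DEN, NYC, NRT), (35, 15, DEN, NYC, ORD), (36, 33, DEN, CHI, MIA), (36, 33, DEN, CHI, NRT), (36, 33, DEN, CHI, ORD)}
(Crew ⋈ Airport) ⋈ Flight (natural join on dst): {(12, 17, DEN, NYC, MIA, JFK, 4390), (12, 17, DEN, NYC, MIA, SFO, 3870), (12, 17, DEN, NYC, NRT, JFK, 4390), (12, 17, DEN, NYC, NRT, SFO, 3870), (12, 17, DEN, NYC, ORD, JFK, 4390), (12, 17, DEN, NYC, ORD, SFO, 3870), (35, 15, DEN, NYC, MIA, JFK, 4390), (35, 15, DEN, NYC, MIA, SFO, 3870), (35, 15, DEN, NYC, NRT, JFK, 4390), (35, 15, DEN, NYC, NRT, SFO, 3870), (35, 15, DEN, NYC, ORD, JFK, 4390), (35, 15, DEN, NYC, ORD, SFO, 3870), (36, 33, DEN, CHI, MIA, JFK, 4390), (36, 33, DEN, CHI, MIA, SFO, 3870), (36, 33, DEN, CHI, NRT, JFK, 4390), (36, 33, DEN, CHI, NRT, SFO, 3870), (36, 33, DEN, CHI, ORD, JFK, 4390), (36, 33, DEN, CHI, ORD, SFO, 3870)}
Apply σ_{city ≠ CHI}; surviving tuples: {(12, 17, DEN, NYC, MIA, JFK, 4390), (12, 17, DEN, NYC, MIA, SFO, 3870), (12, 17, DEN, NYC, NRT, JFK, 4390), (12, 17, DEN, NYC, NRT, SFO, 3870), (12, 17, DEN, NYC, ORD, JFK, 4390), (12, 17, DEN, NYC, ORD, SFO, 3870), (35, 15, DEN, NYC, MIA, JFK, 4390), (35, 15, DEN, NYC, MIA, SFO, 3870), (35, 15, DEN, NYC, NRT, JFK, 4390), (35, 15, DEN, NYC, NRT, SFO, 3870), (35, 15, DEN, NYC, ORD, JFK, 4390), (35, 15, DEN, NYC, ORD, SFO, 3870)}
Apply σ_{code ≠ JFK}; surviving tuples: {(12, 17, DEN, NYC, MIA, SFO, 3870), (12, 17, DEN, NYC, NRT, SFO, 3870), (12, 17, DEN, NYC, ORD, SFO, 3870), (35, 15, DEN, NYC, MIA, SFO, 3870), (35, 15, DEN, NYC, NRT, SFO, 3870), (35, 15, DEN, NYC, ORD, SFO, 3870)}
Keep only column(s) fno, city, src: {(12, NYC, MIA), (12, NYC, NRT), (12, NYC, ORD), (35, NYC, MIA), (35, NYC, NRT), (35, NYC, ORD)}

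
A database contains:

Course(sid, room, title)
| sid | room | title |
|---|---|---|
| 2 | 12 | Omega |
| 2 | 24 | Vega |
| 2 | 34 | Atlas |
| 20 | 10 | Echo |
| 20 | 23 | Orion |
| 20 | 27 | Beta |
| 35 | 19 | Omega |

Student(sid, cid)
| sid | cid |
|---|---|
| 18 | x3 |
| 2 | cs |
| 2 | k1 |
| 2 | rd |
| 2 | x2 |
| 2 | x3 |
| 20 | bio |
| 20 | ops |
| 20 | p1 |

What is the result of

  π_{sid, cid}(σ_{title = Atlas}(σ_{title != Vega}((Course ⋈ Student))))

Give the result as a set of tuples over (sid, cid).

{(2, cs), (2, k1), (2, rd), (2, x2), (2, x3)}

Joining Course and Student on sid yields {(2, 12, Omega, cs), (2, 12, Omega, k1), (2, 12, Omega, rd), (2, 12, Omega, x2), (2, 12, Omega, x3), (2, 24, Vega, cs), (2, 24, Vega, k1), (2, 24, Vega, rd), (2, 24, Vega, x2), (2, 24, Vega, x3), (2, 34, Atlas, cs), (2, 34, Atlas, k1), (2, 34, Atlas, rd), (2, 34, Atlas, x2), (2, 34, Atlas, x3), (20, 10, Echo, bio), (20, 10, Echo, ops), (20, 10, Echo, p1), (20, 23, Orion, bio), (20, 23, Orion, ops), (20, 23, Orion, p1), (20, 27, Beta, bio), (20, 27, Beta, ops), (20, 27, Beta, p1)}.
Apply σ_{title != Vega}; surviving tuples: {(2, 12, Omega, cs), (2, 12, Omega, k1), (2, 12, Omega, rd), (2, 12, Omega, x2), (2, 12, Omega, x3), (2, 34, Atlas, cs), (2, 34, Atlas, k1), (2, 34, Atlas, rd), (2, 34, Atlas, x2), (2, 34, Atlas, x3), (20, 10, Echo, bio), (20, 10, Echo, ops), (20, 10, Echo, p1), (20, 23, Orion, bio), (20, 23, Orion, ops), (20, 23, Orion, p1), (20, 27, Beta, bio), (20, 27, Beta, ops), (20, 27, Beta, p1)}
Apply σ_{title = Atlas}; surviving tuples: {(2, 34, Atlas, cs), (2, 34, Atlas, k1), (2, 34, Atlas, rd), (2, 34, Atlas, x2), (2, 34, Atlas, x3)}
Projecting to sid, cid: {(2, cs), (2, k1), (2, rd), (2, x2), (2, x3)}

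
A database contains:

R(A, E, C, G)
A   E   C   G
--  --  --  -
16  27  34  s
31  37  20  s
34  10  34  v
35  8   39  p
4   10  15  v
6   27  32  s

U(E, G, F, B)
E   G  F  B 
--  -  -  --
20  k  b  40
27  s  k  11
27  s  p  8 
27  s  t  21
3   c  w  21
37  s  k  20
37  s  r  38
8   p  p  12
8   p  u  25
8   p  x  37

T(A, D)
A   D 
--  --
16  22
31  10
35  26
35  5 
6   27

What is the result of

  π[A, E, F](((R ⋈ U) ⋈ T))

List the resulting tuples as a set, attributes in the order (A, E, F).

R ⋈ U (natural join on E, G): {(16, 27, 34, s, k, 11), (16, 27, 34, s, p, 8), (16, 27, 34, s, t, 21), (31, 37, 20, s, k, 20), (31, 37, 20, s, r, 38), (35, 8, 39, p, p, 12), (35, 8, 39, p, u, 25), (35, 8, 39, p, x, 37), (6, 27, 32, s, k, 11), (6, 27, 32, s, p, 8), (6, 27, 32, s, t, 21)}
(R ⋈ U) ⋈ T (natural join on A): {(16, 27, 34, s, k, 11, 22), (16, 27, 34, s, p, 8, 22), (16, 27, 34, s, t, 21, 22), (31, 37, 20, s, k, 20, 10), (31, 37, 20, s, r, 38, 10), (35, 8, 39, p, p, 12, 26), (35, 8, 39, p, p, 12, 5), (35, 8, 39, p, u, 25, 26), (35, 8, 39, p, u, 25, 5), (35, 8, 39, p, x, 37, 26), (35, 8, 39, p, x, 37, 5), (6, 27, 32, s, k, 11, 27), (6, 27, 32, s, p, 8, 27), (6, 27, 32, s, t, 21, 27)}
Projecting to A, E, F (3 duplicate(s) eliminated): {(16, 27, k), (16, 27, p), (16, 27, t), (31, 37, k), (31, 37, r), (35, 8, p), (35, 8, u), (35, 8, x), (6, 27, k), (6, 27, p), (6, 27, t)}

{(16, 27, k), (16, 27, p), (16, 27, t), (31, 37, k), (31, 37, r), (35, 8, p), (35, 8, u), (35, 8, x), (6, 27, k), (6, 27, p), (6, 27, t)}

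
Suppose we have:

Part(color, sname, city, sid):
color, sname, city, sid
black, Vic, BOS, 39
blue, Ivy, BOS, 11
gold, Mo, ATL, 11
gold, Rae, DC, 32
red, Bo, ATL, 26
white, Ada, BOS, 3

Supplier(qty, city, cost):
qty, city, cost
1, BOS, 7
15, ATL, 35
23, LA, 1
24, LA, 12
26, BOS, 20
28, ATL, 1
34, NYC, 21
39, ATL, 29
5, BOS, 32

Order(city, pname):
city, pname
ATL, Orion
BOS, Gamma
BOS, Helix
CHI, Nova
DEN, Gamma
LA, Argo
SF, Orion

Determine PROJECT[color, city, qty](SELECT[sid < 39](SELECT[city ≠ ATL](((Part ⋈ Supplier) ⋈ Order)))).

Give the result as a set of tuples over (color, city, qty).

{(blue, BOS, 1), (blue, BOS, 26), (blue, BOS, 5), (white, BOS, 1), (white, BOS, 26), (white, BOS, 5)}

Joining Part and Supplier on city yields {(black, Vic, BOS, 39, 1, 7), (black, Vic, BOS, 39, 26, 20), (black, Vic, BOS, 39, 5, 32), (blue, Ivy, BOS, 11, 1, 7), (blue, Ivy, BOS, 11, 26, 20), (blue, Ivy, BOS, 11, 5, 32), (gold, Mo, ATL, 11, 15, 35), (gold, Mo, ATL, 11, 28, 1), (gold, Mo, ATL, 11, 39, 29), (red, Bo, ATL, 26, 15, 35), (red, Bo, ATL, 26, 28, 1), (red, Bo, ATL, 26, 39, 29), (white, Ada, BOS, 3, 1, 7), (white, Ada, BOS, 3, 26, 20), (white, Ada, BOS, 3, 5, 32)}.
Joining (Part ⋈ Supplier) and Order on city yields {(black, Vic, BOS, 39, 1, 7, Gamma), (black, Vic, BOS, 39, 1, 7, Helix), (black, Vic, BOS, 39, 26, 20, Gamma), (black, Vic, BOS, 39, 26, 20, Helix), (black, Vic, BOS, 39, 5, 32, Gamma), (black, Vic, BOS, 39, 5, 32, Helix), (blue, Ivy, BOS, 11, 1, 7, Gamma), (blue, Ivy, BOS, 11, 1, 7, Helix), (blue, Ivy, BOS, 11, 26, 20, Gamma), (blue, Ivy, BOS, 11, 26, 20, Helix), (blue, Ivy, BOS, 11, 5, 32, Gamma), (blue, Ivy, BOS, 11, 5, 32, Helix), (gold, Mo, ATL, 11, 15, 35, Orion), (gold, Mo, ATL, 11, 28, 1, Orion), (gold, Mo, ATL, 11, 39, 29, Orion), (red, Bo, ATL, 26, 15, 35, Orion), (red, Bo, ATL, 26, 28, 1, Orion), (red, Bo, ATL, 26, 39, 29, Orion), (white, Ada, BOS, 3, 1, 7, Gamma), (white, Ada, BOS, 3, 1, 7, Helix), (white, Ada, BOS, 3, 26, 20, Gamma), (white, Ada, BOS, 3, 26, 20, Helix), (white, Ada, BOS, 3, 5, 32, Gamma), (white, Ada, BOS, 3, 5, 32, Helix)}.
σ[city ≠ ATL]: keep tuples satisfying city ≠ ATL → {(black, Vic, BOS, 39, 1, 7, Gamma), (black, Vic, BOS, 39, 1, 7, Helix), (black, Vic, BOS, 39, 26, 20, Gamma), (black, Vic, BOS, 39, 26, 20, Helix), (black, Vic, BOS, 39, 5, 32, Gamma), (black, Vic, BOS, 39, 5, 32, Helix), (blue, Ivy, BOS, 11, 1, 7, Gamma), (blue, Ivy, BOS, 11, 1, 7, Helix), (blue, Ivy, BOS, 11, 26, 20, Gamma), (blue, Ivy, BOS, 11, 26, 20, Helix), (blue, Ivy, BOS, 11, 5, 32, Gamma), (blue, Ivy, BOS, 11, 5, 32, Helix), (white, Ada, BOS, 3, 1, 7, Gamma), (white, Ada, BOS, 3, 1, 7, Helix), (white, Ada, BOS, 3, 26, 20, Gamma), (white, Ada, BOS, 3, 26, 20, Helix), (white, Ada, BOS, 3, 5, 32, Gamma), (white, Ada, BOS, 3, 5, 32, Helix)}
σ[sid < 39]: keep tuples satisfying sid < 39 → {(blue, Ivy, BOS, 11, 1, 7, Gamma), (blue, Ivy, BOS, 11, 1, 7, Helix), (blue, Ivy, BOS, 11, 26, 20, Gamma), (blue, Ivy, BOS, 11, 26, 20, Helix), (blue, Ivy, BOS, 11, 5, 32, Gamma), (blue, Ivy, BOS, 11, 5, 32, Helix), (white, Ada, BOS, 3, 1, 7, Gamma), (white, Ada, BOS, 3, 1, 7, Helix), (white, Ada, BOS, 3, 26, 20, Gamma), (white, Ada, BOS, 3, 26, 20, Helix), (white, Ada, BOS, 3, 5, 32, Gamma), (white, Ada, BOS, 3, 5, 32, Helix)}
Projecting to color, city, qty (6 duplicate(s) eliminated): {(blue, BOS, 1), (blue, BOS, 26), (blue, BOS, 5), (white, BOS, 1), (white, BOS, 26), (white, BOS, 5)}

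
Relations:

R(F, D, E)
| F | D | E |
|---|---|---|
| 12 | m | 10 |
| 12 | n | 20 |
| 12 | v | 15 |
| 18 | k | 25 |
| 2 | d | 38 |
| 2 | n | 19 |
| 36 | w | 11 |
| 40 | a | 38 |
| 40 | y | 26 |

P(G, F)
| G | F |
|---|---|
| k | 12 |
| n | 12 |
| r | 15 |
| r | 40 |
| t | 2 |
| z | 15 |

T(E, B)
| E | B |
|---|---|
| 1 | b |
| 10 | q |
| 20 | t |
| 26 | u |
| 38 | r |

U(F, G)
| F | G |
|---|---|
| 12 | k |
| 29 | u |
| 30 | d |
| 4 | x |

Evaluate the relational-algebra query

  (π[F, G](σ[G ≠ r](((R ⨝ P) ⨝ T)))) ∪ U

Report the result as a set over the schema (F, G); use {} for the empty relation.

{(12, k), (12, n), (2, t), (29, u), (30, d), (4, x)}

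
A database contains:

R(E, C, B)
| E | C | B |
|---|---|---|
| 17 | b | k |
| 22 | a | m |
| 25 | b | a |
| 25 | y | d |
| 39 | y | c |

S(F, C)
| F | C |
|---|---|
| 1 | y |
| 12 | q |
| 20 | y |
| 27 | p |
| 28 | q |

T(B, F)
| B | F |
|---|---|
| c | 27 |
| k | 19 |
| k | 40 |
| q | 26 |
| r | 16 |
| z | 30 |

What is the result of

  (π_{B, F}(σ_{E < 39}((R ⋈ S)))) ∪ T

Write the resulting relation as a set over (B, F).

{(c, 27), (d, 1), (d, 20), (k, 19), (k, 40), (q, 26), (r, 16), (z, 30)}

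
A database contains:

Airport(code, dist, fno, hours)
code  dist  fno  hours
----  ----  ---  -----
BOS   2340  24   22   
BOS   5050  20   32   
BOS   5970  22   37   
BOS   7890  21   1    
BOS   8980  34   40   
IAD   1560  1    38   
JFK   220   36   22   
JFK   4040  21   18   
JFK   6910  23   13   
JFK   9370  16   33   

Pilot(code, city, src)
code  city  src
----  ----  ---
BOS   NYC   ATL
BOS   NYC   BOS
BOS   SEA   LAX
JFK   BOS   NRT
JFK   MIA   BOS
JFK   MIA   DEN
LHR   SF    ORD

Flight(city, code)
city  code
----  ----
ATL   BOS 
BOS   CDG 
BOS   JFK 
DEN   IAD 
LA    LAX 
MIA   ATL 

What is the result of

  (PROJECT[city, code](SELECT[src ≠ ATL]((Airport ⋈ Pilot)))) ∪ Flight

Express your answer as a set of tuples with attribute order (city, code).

{(ATL, BOS), (BOS, CDG), (BOS, JFK), (DEN, IAD), (LA, LAX), (MIA, ATL), (MIA, JFK), (NYC, BOS), (SEA, BOS)}

Natural join on code: {(BOS, 2340, 24, 22, NYC, ATL), (BOS, 2340, 24, 22, NYC, BOS), (BOS, 2340, 24, 22, SEA, LAX), (BOS, 5050, 20, 32, NYC, ATL), (BOS, 5050, 20, 32, NYC, BOS), (BOS, 5050, 20, 32, SEA, LAX), (BOS, 5970, 22, 37, NYC, ATL), (BOS, 5970, 22, 37, NYC, BOS), (BOS, 5970, 22, 37, SEA, LAX), (BOS, 7890, 21, 1, NYC, ATL), (BOS, 7890, 21, 1, NYC, BOS), (BOS, 7890, 21, 1, SEA, LAX), (BOS, 8980, 34, 40, NYC, ATL), (BOS, 8980, 34, 40, NYC, BOS), (BOS, 8980, 34, 40, SEA, LAX), (JFK, 220, 36, 22, BOS, NRT), (JFK, 220, 36, 22, MIA, BOS), (JFK, 220, 36, 22, MIA, DEN), (JFK, 4040, 21, 18, BOS, NRT), (JFK, 4040, 21, 18, MIA, BOS), (JFK, 4040, 21, 18, MIA, DEN), (JFK, 6910, 23, 13, BOS, NRT), (JFK, 6910, 23, 13, MIA, BOS), (JFK, 6910, 23, 13, MIA, DEN), (JFK, 9370, 16, 33, BOS, NRT), (JFK, 9370, 16, 33, MIA, BOS), (JFK, 9370, 16, 33, MIA, DEN)}
σ[src ≠ ATL]: keep tuples satisfying src ≠ ATL → {(BOS, 2340, 24, 22, NYC, BOS), (BOS, 2340, 24, 22, SEA, LAX), (BOS, 5050, 20, 32, NYC, BOS), (BOS, 5050, 20, 32, SEA, LAX), (BOS, 5970, 22, 37, NYC, BOS), (BOS, 5970, 22, 37, SEA, LAX), (BOS, 7890, 21, 1, NYC, BOS), (BOS, 7890, 21, 1, SEA, LAX), (BOS, 8980, 34, 40, NYC, BOS), (BOS, 8980, 34, 40, SEA, LAX), (JFK, 220, 36, 22, BOS, NRT), (JFK, 220, 36, 22, MIA, BOS), (JFK, 220, 36, 22, MIA, DEN), (JFK, 4040, 21, 18, BOS, NRT), (JFK, 4040, 21, 18, MIA, BOS), (JFK, 4040, 21, 18, MIA, DEN), (JFK, 6910, 23, 13, BOS, NRT), (JFK, 6910, 23, 13, MIA, BOS), (JFK, 6910, 23, 13, MIA, DEN), (JFK, 9370, 16, 33, BOS, NRT), (JFK, 9370, 16, 33, MIA, BOS), (JFK, 9370, 16, 33, MIA, DEN)}
Keep only column(s) city, code (18 duplicate(s) eliminated): {(BOS, JFK), (MIA, JFK), (NYC, BOS), (SEA, BOS)}
Set union of the two operands is {(ATL, BOS), (BOS, CDG), (BOS, JFK), (DEN, IAD), (LA, LAX), (MIA, ATL), (MIA, JFK), (NYC, BOS), (SEA, BOS)}.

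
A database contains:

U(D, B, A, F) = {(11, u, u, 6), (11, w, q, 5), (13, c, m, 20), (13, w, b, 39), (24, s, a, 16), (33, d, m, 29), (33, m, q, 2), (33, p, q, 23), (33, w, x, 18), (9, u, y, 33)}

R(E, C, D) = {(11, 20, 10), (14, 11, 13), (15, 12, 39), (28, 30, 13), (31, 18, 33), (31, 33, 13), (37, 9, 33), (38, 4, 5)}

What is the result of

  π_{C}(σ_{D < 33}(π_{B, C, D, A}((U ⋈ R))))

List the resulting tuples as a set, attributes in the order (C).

U ⋈ R (natural join on D): {(13, c, m, 20, 14, 11), (13, c, m, 20, 28, 30), (13, c, m, 20, 31, 33), (13, w, b, 39, 14, 11), (13, w, b, 39, 28, 30), (13, w, b, 39, 31, 33), (33, d, m, 29, 31, 18), (33, d, m, 29, 37, 9), (33, m, q, 2, 31, 18), (33, m, q, 2, 37, 9), (33, p, q, 23, 31, 18), (33, p, q, 23, 37, 9), (33, w, x, 18, 31, 18), (33, w, x, 18, 37, 9)}
Keep only column(s) B, C, D, A: {(c, 11, 13, m), (c, 30, 13, m), (c, 33, 13, m), (d, 18, 33, m), (d, 9, 33, m), (m, 18, 33, q), (m, 9, 33, q), (p, 18, 33, q), (p, 9, 33, q), (w, 11, 13, b), (w, 18, 33, x), (w, 30, 13, b), (w, 33, 13, b), (w, 9, 33, x)}
σ[D < 33]: keep tuples satisfying D < 33 → {(c, 11, 13, m), (c, 30, 13, m), (c, 33, 13, m), (w, 11, 13, b), (w, 30, 13, b), (w, 33, 13, b)}
Keep only column(s) C (3 duplicate(s) eliminated): {11, 30, 33}

{11, 30, 33}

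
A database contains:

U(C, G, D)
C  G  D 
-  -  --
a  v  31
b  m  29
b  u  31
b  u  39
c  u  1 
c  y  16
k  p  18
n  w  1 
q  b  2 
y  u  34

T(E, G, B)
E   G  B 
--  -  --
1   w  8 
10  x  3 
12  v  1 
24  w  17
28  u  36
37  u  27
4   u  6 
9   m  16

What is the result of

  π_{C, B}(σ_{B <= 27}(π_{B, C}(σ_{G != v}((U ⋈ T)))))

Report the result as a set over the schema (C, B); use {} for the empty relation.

U ⋈ T (natural join on G): {(a, v, 31, 12, 1), (b, m, 29, 9, 16), (b, u, 31, 28, 36), (b, u, 31, 37, 27), (b, u, 31, 4, 6), (b, u, 39, 28, 36), (b, u, 39, 37, 27), (b, u, 39, 4, 6), (c, u, 1, 28, 36), (c, u, 1, 37, 27), (c, u, 1, 4, 6), (n, w, 1, 1, 8), (n, w, 1, 24, 17), (y, u, 34, 28, 36), (y, u, 34, 37, 27), (y, u, 34, 4, 6)}
Selection G != v: {(b, m, 29, 9, 16), (b, u, 31, 28, 36), (b, u, 31, 37, 27), (b, u, 31, 4, 6), (b, u, 39, 28, 36), (b, u, 39, 37, 27), (b, u, 39, 4, 6), (c, u, 1, 28, 36), (c, u, 1, 37, 27), (c, u, 1, 4, 6), (n, w, 1, 1, 8), (n, w, 1, 24, 17), (y, u, 34, 28, 36), (y, u, 34, 37, 27), (y, u, 34, 4, 6)}
π_{B, C} gives {(16, b), (17, n), (27, b), (27, c), (27, y), (36, b), (36, c), (36, y), (6, b), (6, c), (6, y), (8, n)} (3 duplicate(s) eliminated).
Selection B <= 27: {(16, b), (17, n), (27, b), (27, c), (27, y), (6, b), (6, c), (6, y), (8, n)}
π_{C, B} gives {(b, 16), (b, 27), (b, 6), (c, 27), (c, 6), (n, 17), (n, 8), (y, 27), (y, 6)}.

{(b, 16), (b, 27), (b, 6), (c, 27), (c, 6), (n, 17), (n, 8), (y, 27), (y, 6)}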